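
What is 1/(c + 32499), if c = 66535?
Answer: 1/99034 ≈ 1.0098e-5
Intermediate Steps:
1/(c + 32499) = 1/(66535 + 32499) = 1/99034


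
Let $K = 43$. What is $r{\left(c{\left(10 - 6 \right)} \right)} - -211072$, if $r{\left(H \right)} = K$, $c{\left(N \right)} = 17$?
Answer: $211115$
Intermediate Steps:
$r{\left(H \right)} = 43$
$r{\left(c{\left(10 - 6 \right)} \right)} - -211072 = 43 - -211072 = 43 + 211072 = 211115$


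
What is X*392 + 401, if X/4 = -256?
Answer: -401007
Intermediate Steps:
X = -1024 (X = 4*(-256) = -1024)
X*392 + 401 = -1024*392 + 401 = -401408 + 401 = -401007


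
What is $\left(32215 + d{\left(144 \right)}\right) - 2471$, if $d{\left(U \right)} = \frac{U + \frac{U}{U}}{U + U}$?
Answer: $\frac{8566417}{288} \approx 29745.0$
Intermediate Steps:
$d{\left(U \right)} = \frac{1 + U}{2 U}$ ($d{\left(U \right)} = \frac{U + 1}{2 U} = \left(1 + U\right) \frac{1}{2 U} = \frac{1 + U}{2 U}$)
$\left(32215 + d{\left(144 \right)}\right) - 2471 = \left(32215 + \frac{1 + 144}{2 \cdot 144}\right) - 2471 = \left(32215 + \frac{1}{2} \cdot \frac{1}{144} \cdot 145\right) - 2471 = \left(32215 + \frac{145}{288}\right) - 2471 = \frac{9278065}{288} - 2471 = \frac{8566417}{288}$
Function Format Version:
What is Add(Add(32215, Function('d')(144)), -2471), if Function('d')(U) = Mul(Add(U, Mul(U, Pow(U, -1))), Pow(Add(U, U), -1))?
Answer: Rational(8566417, 288) ≈ 29745.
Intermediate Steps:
Function('d')(U) = Mul(Rational(1, 2), Pow(U, -1), Add(1, U)) (Function('d')(U) = Mul(Add(U, 1), Pow(Mul(2, U), -1)) = Mul(Add(1, U), Mul(Rational(1, 2), Pow(U, -1))) = Mul(Rational(1, 2), Pow(U, -1), Add(1, U)))
Add(Add(32215, Function('d')(144)), -2471) = Add(Add(32215, Mul(Rational(1, 2), Pow(144, -1), Add(1, 144))), -2471) = Add(Add(32215, Mul(Rational(1, 2), Rational(1, 144), 145)), -2471) = Add(Add(32215, Rational(145, 288)), -2471) = Add(Rational(9278065, 288), -2471) = Rational(8566417, 288)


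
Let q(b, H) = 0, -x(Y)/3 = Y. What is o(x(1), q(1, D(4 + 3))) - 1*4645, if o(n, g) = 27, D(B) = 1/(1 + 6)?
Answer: -4618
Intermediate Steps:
x(Y) = -3*Y
D(B) = ⅐ (D(B) = 1/7 = ⅐)
o(x(1), q(1, D(4 + 3))) - 1*4645 = 27 - 1*4645 = 27 - 4645 = -4618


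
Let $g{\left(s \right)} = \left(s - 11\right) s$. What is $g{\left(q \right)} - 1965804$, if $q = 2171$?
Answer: $2723556$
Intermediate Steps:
$g{\left(s \right)} = s \left(-11 + s\right)$ ($g{\left(s \right)} = \left(-11 + s\right) s = s \left(-11 + s\right)$)
$g{\left(q \right)} - 1965804 = 2171 \left(-11 + 2171\right) - 1965804 = 2171 \cdot 2160 - 1965804 = 4689360 - 1965804 = 2723556$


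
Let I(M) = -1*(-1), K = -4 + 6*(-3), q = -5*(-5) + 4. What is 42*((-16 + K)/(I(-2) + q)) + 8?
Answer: -226/5 ≈ -45.200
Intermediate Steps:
q = 29 (q = 25 + 4 = 29)
K = -22 (K = -4 - 18 = -22)
I(M) = 1
42*((-16 + K)/(I(-2) + q)) + 8 = 42*((-16 - 22)/(1 + 29)) + 8 = 42*(-38/30) + 8 = 42*(-38*1/30) + 8 = 42*(-19/15) + 8 = -266/5 + 8 = -226/5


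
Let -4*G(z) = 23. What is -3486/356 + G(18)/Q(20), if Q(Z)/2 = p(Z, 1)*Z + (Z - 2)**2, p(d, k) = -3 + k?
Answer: -1982095/202208 ≈ -9.8023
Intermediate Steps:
G(z) = -23/4 (G(z) = -1/4*23 = -23/4)
Q(Z) = -4*Z + 2*(-2 + Z)**2 (Q(Z) = 2*((-3 + 1)*Z + (Z - 2)**2) = 2*(-2*Z + (-2 + Z)**2) = 2*((-2 + Z)**2 - 2*Z) = -4*Z + 2*(-2 + Z)**2)
-3486/356 + G(18)/Q(20) = -3486/356 - 23/(4*(-4*20 + 2*(-2 + 20)**2)) = -3486*1/356 - 23/(4*(-80 + 2*18**2)) = -1743/178 - 23/(4*(-80 + 2*324)) = -1743/178 - 23/(4*(-80 + 648)) = -1743/178 - 23/4/568 = -1743/178 - 23/4*1/568 = -1743/178 - 23/2272 = -1982095/202208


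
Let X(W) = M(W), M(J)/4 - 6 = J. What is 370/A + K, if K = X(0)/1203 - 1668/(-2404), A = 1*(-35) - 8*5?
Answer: -15253699/3615015 ≈ -4.2195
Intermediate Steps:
M(J) = 24 + 4*J
X(W) = 24 + 4*W
A = -75 (A = -35 - 40 = -75)
K = 172025/241001 (K = (24 + 4*0)/1203 - 1668/(-2404) = (24 + 0)*(1/1203) - 1668*(-1/2404) = 24*(1/1203) + 417/601 = 8/401 + 417/601 = 172025/241001 ≈ 0.71379)
370/A + K = 370/(-75) + 172025/241001 = 370*(-1/75) + 172025/241001 = -74/15 + 172025/241001 = -15253699/3615015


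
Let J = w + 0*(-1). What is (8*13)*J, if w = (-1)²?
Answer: 104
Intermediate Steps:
w = 1
J = 1 (J = 1 + 0*(-1) = 1 + 0 = 1)
(8*13)*J = (8*13)*1 = 104*1 = 104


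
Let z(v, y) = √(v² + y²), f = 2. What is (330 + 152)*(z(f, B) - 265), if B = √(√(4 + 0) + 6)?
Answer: -127730 + 964*√3 ≈ -1.2606e+5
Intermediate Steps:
B = 2*√2 (B = √(√4 + 6) = √(2 + 6) = √8 = 2*√2 ≈ 2.8284)
(330 + 152)*(z(f, B) - 265) = (330 + 152)*(√(2² + (2*√2)²) - 265) = 482*(√(4 + 8) - 265) = 482*(√12 - 265) = 482*(2*√3 - 265) = 482*(-265 + 2*√3) = -127730 + 964*√3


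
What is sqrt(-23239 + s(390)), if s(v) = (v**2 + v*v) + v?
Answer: sqrt(281351) ≈ 530.43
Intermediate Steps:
s(v) = v + 2*v**2 (s(v) = (v**2 + v**2) + v = 2*v**2 + v = v + 2*v**2)
sqrt(-23239 + s(390)) = sqrt(-23239 + 390*(1 + 2*390)) = sqrt(-23239 + 390*(1 + 780)) = sqrt(-23239 + 390*781) = sqrt(-23239 + 304590) = sqrt(281351)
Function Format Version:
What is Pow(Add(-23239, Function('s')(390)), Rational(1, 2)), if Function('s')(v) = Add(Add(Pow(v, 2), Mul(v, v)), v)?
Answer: Pow(281351, Rational(1, 2)) ≈ 530.43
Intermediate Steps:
Function('s')(v) = Add(v, Mul(2, Pow(v, 2))) (Function('s')(v) = Add(Add(Pow(v, 2), Pow(v, 2)), v) = Add(Mul(2, Pow(v, 2)), v) = Add(v, Mul(2, Pow(v, 2))))
Pow(Add(-23239, Function('s')(390)), Rational(1, 2)) = Pow(Add(-23239, Mul(390, Add(1, Mul(2, 390)))), Rational(1, 2)) = Pow(Add(-23239, Mul(390, Add(1, 780))), Rational(1, 2)) = Pow(Add(-23239, Mul(390, 781)), Rational(1, 2)) = Pow(Add(-23239, 304590), Rational(1, 2)) = Pow(281351, Rational(1, 2))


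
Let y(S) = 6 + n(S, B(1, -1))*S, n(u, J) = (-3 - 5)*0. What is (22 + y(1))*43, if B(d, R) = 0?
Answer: 1204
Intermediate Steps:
n(u, J) = 0 (n(u, J) = -8*0 = 0)
y(S) = 6 (y(S) = 6 + 0*S = 6 + 0 = 6)
(22 + y(1))*43 = (22 + 6)*43 = 28*43 = 1204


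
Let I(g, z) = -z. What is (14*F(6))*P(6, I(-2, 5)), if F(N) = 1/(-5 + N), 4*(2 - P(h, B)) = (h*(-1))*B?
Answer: -77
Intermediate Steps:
P(h, B) = 2 + B*h/4 (P(h, B) = 2 - h*(-1)*B/4 = 2 - (-h)*B/4 = 2 - (-1)*B*h/4 = 2 + B*h/4)
(14*F(6))*P(6, I(-2, 5)) = (14/(-5 + 6))*(2 + (1/4)*(-1*5)*6) = (14/1)*(2 + (1/4)*(-5)*6) = (14*1)*(2 - 15/2) = 14*(-11/2) = -77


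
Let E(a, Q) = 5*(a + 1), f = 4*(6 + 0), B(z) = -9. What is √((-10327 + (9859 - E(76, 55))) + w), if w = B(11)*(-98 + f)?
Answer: I*√187 ≈ 13.675*I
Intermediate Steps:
f = 24 (f = 4*6 = 24)
E(a, Q) = 5 + 5*a (E(a, Q) = 5*(1 + a) = 5 + 5*a)
w = 666 (w = -9*(-98 + 24) = -9*(-74) = 666)
√((-10327 + (9859 - E(76, 55))) + w) = √((-10327 + (9859 - (5 + 5*76))) + 666) = √((-10327 + (9859 - (5 + 380))) + 666) = √((-10327 + (9859 - 1*385)) + 666) = √((-10327 + (9859 - 385)) + 666) = √((-10327 + 9474) + 666) = √(-853 + 666) = √(-187) = I*√187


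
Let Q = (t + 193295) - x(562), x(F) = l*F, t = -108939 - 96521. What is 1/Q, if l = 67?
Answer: -1/49819 ≈ -2.0073e-5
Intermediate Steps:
t = -205460
x(F) = 67*F
Q = -49819 (Q = (-205460 + 193295) - 67*562 = -12165 - 1*37654 = -12165 - 37654 = -49819)
1/Q = 1/(-49819) = -1/49819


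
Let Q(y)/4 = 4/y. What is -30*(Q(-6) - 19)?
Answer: 650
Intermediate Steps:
Q(y) = 16/y (Q(y) = 4*(4/y) = 16/y)
-30*(Q(-6) - 19) = -30*(16/(-6) - 19) = -30*(16*(-⅙) - 19) = -30*(-8/3 - 19) = -30*(-65/3) = 650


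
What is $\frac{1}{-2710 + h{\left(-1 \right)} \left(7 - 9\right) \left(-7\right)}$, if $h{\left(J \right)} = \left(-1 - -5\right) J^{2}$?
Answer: $- \frac{1}{2654} \approx -0.00037679$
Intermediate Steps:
$h{\left(J \right)} = 4 J^{2}$ ($h{\left(J \right)} = \left(-1 + 5\right) J^{2} = 4 J^{2}$)
$\frac{1}{-2710 + h{\left(-1 \right)} \left(7 - 9\right) \left(-7\right)} = \frac{1}{-2710 + 4 \left(-1\right)^{2} \left(7 - 9\right) \left(-7\right)} = \frac{1}{-2710 + 4 \cdot 1 \left(7 - 9\right) \left(-7\right)} = \frac{1}{-2710 + 4 \left(-2\right) \left(-7\right)} = \frac{1}{-2710 - -56} = \frac{1}{-2710 + 56} = \frac{1}{-2654} = - \frac{1}{2654}$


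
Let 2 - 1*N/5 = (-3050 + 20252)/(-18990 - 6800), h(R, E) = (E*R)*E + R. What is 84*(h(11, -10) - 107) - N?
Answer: 217468153/2579 ≈ 84323.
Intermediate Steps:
h(R, E) = R + R*E² (h(R, E) = R*E² + R = R + R*E²)
N = 34391/2579 (N = 10 - 5*(-3050 + 20252)/(-18990 - 6800) = 10 - 86010/(-25790) = 10 - 86010*(-1)/25790 = 10 - 5*(-8601/12895) = 10 + 8601/2579 = 34391/2579 ≈ 13.335)
84*(h(11, -10) - 107) - N = 84*(11*(1 + (-10)²) - 107) - 1*34391/2579 = 84*(11*(1 + 100) - 107) - 34391/2579 = 84*(11*101 - 107) - 34391/2579 = 84*(1111 - 107) - 34391/2579 = 84*1004 - 34391/2579 = 84336 - 34391/2579 = 217468153/2579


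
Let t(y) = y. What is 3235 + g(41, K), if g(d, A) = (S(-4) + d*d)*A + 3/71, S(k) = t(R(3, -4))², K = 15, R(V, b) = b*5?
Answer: 2445953/71 ≈ 34450.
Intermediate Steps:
R(V, b) = 5*b
S(k) = 400 (S(k) = (5*(-4))² = (-20)² = 400)
g(d, A) = 3/71 + A*(400 + d²) (g(d, A) = (400 + d*d)*A + 3/71 = (400 + d²)*A + 3*(1/71) = A*(400 + d²) + 3/71 = 3/71 + A*(400 + d²))
3235 + g(41, K) = 3235 + (3/71 + 400*15 + 15*41²) = 3235 + (3/71 + 6000 + 15*1681) = 3235 + (3/71 + 6000 + 25215) = 3235 + 2216268/71 = 2445953/71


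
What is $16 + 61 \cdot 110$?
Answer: $6726$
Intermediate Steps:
$16 + 61 \cdot 110 = 16 + 6710 = 6726$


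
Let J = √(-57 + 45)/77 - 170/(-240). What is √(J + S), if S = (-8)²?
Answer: √(55246422 + 22176*I*√3)/924 ≈ 8.0441 + 0.0027963*I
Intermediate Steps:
S = 64
J = 17/24 + 2*I*√3/77 (J = √(-12)*(1/77) - 170*(-1/240) = (2*I*√3)*(1/77) + 17/24 = 2*I*√3/77 + 17/24 = 17/24 + 2*I*√3/77 ≈ 0.70833 + 0.044988*I)
√(J + S) = √((17/24 + 2*I*√3/77) + 64) = √(1553/24 + 2*I*√3/77)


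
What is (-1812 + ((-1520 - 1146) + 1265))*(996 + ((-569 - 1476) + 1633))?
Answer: -1876392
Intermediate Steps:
(-1812 + ((-1520 - 1146) + 1265))*(996 + ((-569 - 1476) + 1633)) = (-1812 + (-2666 + 1265))*(996 + (-2045 + 1633)) = (-1812 - 1401)*(996 - 412) = -3213*584 = -1876392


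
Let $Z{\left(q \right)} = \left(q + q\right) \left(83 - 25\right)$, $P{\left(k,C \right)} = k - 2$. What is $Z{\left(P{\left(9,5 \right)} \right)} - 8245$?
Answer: $-7433$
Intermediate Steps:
$P{\left(k,C \right)} = -2 + k$ ($P{\left(k,C \right)} = k - 2 = -2 + k$)
$Z{\left(q \right)} = 116 q$ ($Z{\left(q \right)} = 2 q 58 = 116 q$)
$Z{\left(P{\left(9,5 \right)} \right)} - 8245 = 116 \left(-2 + 9\right) - 8245 = 116 \cdot 7 - 8245 = 812 - 8245 = -7433$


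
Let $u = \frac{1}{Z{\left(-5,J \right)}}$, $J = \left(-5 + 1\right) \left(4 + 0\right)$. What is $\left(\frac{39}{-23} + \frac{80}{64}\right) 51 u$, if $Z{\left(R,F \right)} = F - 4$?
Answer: $\frac{2091}{1840} \approx 1.1364$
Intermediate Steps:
$J = -16$ ($J = \left(-4\right) 4 = -16$)
$Z{\left(R,F \right)} = -4 + F$ ($Z{\left(R,F \right)} = F - 4 = -4 + F$)
$u = - \frac{1}{20}$ ($u = \frac{1}{-4 - 16} = \frac{1}{-20} = - \frac{1}{20} \approx -0.05$)
$\left(\frac{39}{-23} + \frac{80}{64}\right) 51 u = \left(\frac{39}{-23} + \frac{80}{64}\right) 51 \left(- \frac{1}{20}\right) = \left(39 \left(- \frac{1}{23}\right) + 80 \cdot \frac{1}{64}\right) 51 \left(- \frac{1}{20}\right) = \left(- \frac{39}{23} + \frac{5}{4}\right) 51 \left(- \frac{1}{20}\right) = \left(- \frac{41}{92}\right) 51 \left(- \frac{1}{20}\right) = \left(- \frac{2091}{92}\right) \left(- \frac{1}{20}\right) = \frac{2091}{1840}$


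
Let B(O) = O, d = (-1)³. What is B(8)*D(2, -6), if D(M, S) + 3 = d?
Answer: -32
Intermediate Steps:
d = -1
D(M, S) = -4 (D(M, S) = -3 - 1 = -4)
B(8)*D(2, -6) = 8*(-4) = -32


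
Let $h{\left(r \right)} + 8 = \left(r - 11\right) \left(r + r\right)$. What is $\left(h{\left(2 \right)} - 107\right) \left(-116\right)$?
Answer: $17516$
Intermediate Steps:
$h{\left(r \right)} = -8 + 2 r \left(-11 + r\right)$ ($h{\left(r \right)} = -8 + \left(r - 11\right) \left(r + r\right) = -8 + \left(-11 + r\right) 2 r = -8 + 2 r \left(-11 + r\right)$)
$\left(h{\left(2 \right)} - 107\right) \left(-116\right) = \left(\left(-8 - 44 + 2 \cdot 2^{2}\right) - 107\right) \left(-116\right) = \left(\left(-8 - 44 + 2 \cdot 4\right) - 107\right) \left(-116\right) = \left(\left(-8 - 44 + 8\right) - 107\right) \left(-116\right) = \left(-44 - 107\right) \left(-116\right) = \left(-151\right) \left(-116\right) = 17516$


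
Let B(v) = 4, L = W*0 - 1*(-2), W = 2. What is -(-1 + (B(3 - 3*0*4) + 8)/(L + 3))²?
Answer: -49/25 ≈ -1.9600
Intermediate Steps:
L = 2 (L = 2*0 - 1*(-2) = 0 + 2 = 2)
-(-1 + (B(3 - 3*0*4) + 8)/(L + 3))² = -(-1 + (4 + 8)/(2 + 3))² = -(-1 + 12/5)² = -(7/5)² = -1*49/25 = -49/25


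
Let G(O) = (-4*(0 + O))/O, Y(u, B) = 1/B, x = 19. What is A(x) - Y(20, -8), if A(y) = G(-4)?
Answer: -31/8 ≈ -3.8750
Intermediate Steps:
G(O) = -4 (G(O) = (-4*O)/O = -4)
A(y) = -4
A(x) - Y(20, -8) = -4 - 1/(-8) = -4 - 1*(-⅛) = -4 + ⅛ = -31/8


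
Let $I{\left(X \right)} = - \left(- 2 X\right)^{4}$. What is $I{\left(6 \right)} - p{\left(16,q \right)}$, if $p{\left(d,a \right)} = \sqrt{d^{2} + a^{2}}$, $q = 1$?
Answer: $-20736 - \sqrt{257} \approx -20752.0$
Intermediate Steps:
$p{\left(d,a \right)} = \sqrt{a^{2} + d^{2}}$
$I{\left(X \right)} = - 16 X^{4}$
$I{\left(6 \right)} - p{\left(16,q \right)} = - 16 \cdot 6^{4} - \sqrt{1^{2} + 16^{2}} = \left(-16\right) 1296 - \sqrt{1 + 256} = -20736 - \sqrt{257}$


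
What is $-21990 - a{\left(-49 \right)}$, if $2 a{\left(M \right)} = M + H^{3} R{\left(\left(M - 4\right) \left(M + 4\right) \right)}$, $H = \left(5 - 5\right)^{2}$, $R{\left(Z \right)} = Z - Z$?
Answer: $- \frac{43931}{2} \approx -21966.0$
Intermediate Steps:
$R{\left(Z \right)} = 0$
$H = 0$ ($H = 0^{2} = 0$)
$a{\left(M \right)} = \frac{M}{2}$ ($a{\left(M \right)} = \frac{M + 0^{3} \cdot 0}{2} = \frac{M + 0 \cdot 0}{2} = \frac{M + 0}{2} = \frac{M}{2}$)
$-21990 - a{\left(-49 \right)} = -21990 - \frac{1}{2} \left(-49\right) = -21990 - - \frac{49}{2} = -21990 + \frac{49}{2} = - \frac{43931}{2}$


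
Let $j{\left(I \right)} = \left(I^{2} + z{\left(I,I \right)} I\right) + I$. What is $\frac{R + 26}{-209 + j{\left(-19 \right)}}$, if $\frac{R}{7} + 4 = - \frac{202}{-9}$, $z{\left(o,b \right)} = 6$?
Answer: $\frac{1396}{171} \approx 8.1637$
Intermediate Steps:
$R = \frac{1162}{9}$ ($R = -28 + 7 \left(- \frac{202}{-9}\right) = -28 + 7 \left(\left(-202\right) \left(- \frac{1}{9}\right)\right) = -28 + 7 \cdot \frac{202}{9} = -28 + \frac{1414}{9} = \frac{1162}{9} \approx 129.11$)
$j{\left(I \right)} = I^{2} + 7 I$ ($j{\left(I \right)} = \left(I^{2} + 6 I\right) + I = I^{2} + 7 I$)
$\frac{R + 26}{-209 + j{\left(-19 \right)}} = \frac{\frac{1162}{9} + 26}{-209 - 19 \left(7 - 19\right)} = \frac{1396}{9 \left(-209 - -228\right)} = \frac{1396}{9 \left(-209 + 228\right)} = \frac{1396}{9 \cdot 19} = \frac{1396}{9} \cdot \frac{1}{19} = \frac{1396}{171}$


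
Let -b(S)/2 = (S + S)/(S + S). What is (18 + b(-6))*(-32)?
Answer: -512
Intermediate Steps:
b(S) = -2 (b(S) = -2*(S + S)/(S + S) = -2*2*S/(2*S) = -2*2*S*1/(2*S) = -2*1 = -2)
(18 + b(-6))*(-32) = (18 - 2)*(-32) = 16*(-32) = -512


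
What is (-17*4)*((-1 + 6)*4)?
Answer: -1360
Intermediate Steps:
(-17*4)*((-1 + 6)*4) = -340*4 = -68*20 = -1360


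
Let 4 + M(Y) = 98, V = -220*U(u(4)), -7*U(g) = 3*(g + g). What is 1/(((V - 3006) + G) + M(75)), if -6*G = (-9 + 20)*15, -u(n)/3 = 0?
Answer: -2/5879 ≈ -0.00034019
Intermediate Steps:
u(n) = 0 (u(n) = -3*0 = 0)
U(g) = -6*g/7 (U(g) = -3*(g + g)/7 = -3*2*g/7 = -6*g/7)
V = 0 (V = -(-1320)*0/7 = -220*0 = 0)
G = -55/2 (G = -(-9 + 20)*15/6 = -11*15/6 = -1/6*165 = -55/2 ≈ -27.500)
M(Y) = 94 (M(Y) = -4 + 98 = 94)
1/(((V - 3006) + G) + M(75)) = 1/(((0 - 3006) - 55/2) + 94) = 1/((-3006 - 55/2) + 94) = 1/(-6067/2 + 94) = 1/(-5879/2) = -2/5879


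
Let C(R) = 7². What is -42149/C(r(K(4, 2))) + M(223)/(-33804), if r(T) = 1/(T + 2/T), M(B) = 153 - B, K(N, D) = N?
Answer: -712400683/828198 ≈ -860.18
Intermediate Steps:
C(R) = 49
-42149/C(r(K(4, 2))) + M(223)/(-33804) = -42149/49 + (153 - 1*223)/(-33804) = -42149*1/49 + (153 - 223)*(-1/33804) = -42149/49 - 70*(-1/33804) = -42149/49 + 35/16902 = -712400683/828198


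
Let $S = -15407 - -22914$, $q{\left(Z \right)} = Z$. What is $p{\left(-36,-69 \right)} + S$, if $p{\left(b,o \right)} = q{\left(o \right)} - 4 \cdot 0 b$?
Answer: $7438$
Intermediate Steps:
$S = 7507$ ($S = -15407 + 22914 = 7507$)
$p{\left(b,o \right)} = o$ ($p{\left(b,o \right)} = o - 4 \cdot 0 b = o - 0 b = o - 0 = o + 0 = o$)
$p{\left(-36,-69 \right)} + S = -69 + 7507 = 7438$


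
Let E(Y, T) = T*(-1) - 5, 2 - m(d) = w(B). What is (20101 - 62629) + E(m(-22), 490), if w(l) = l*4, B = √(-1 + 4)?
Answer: -43023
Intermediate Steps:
B = √3 ≈ 1.7320
w(l) = 4*l
m(d) = 2 - 4*√3
E(Y, T) = -5 - T (E(Y, T) = -T - 5 = -5 - T)
(20101 - 62629) + E(m(-22), 490) = (20101 - 62629) + (-5 - 1*490) = -42528 + (-5 - 490) = -42528 - 495 = -43023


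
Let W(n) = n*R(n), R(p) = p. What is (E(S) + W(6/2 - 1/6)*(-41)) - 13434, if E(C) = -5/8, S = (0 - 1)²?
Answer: -990991/72 ≈ -13764.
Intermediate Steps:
S = 1 (S = (-1)² = 1)
W(n) = n² (W(n) = n*n = n²)
E(C) = -5/8 (E(C) = -5*⅛ = -5/8)
(E(S) + W(6/2 - 1/6)*(-41)) - 13434 = (-5/8 + (6/2 - 1/6)²*(-41)) - 13434 = (-5/8 + (6*(½) - 1*⅙)²*(-41)) - 13434 = (-5/8 + (3 - ⅙)²*(-41)) - 13434 = (-5/8 + (17/6)²*(-41)) - 13434 = (-5/8 + (289/36)*(-41)) - 13434 = (-5/8 - 11849/36) - 13434 = -23743/72 - 13434 = -990991/72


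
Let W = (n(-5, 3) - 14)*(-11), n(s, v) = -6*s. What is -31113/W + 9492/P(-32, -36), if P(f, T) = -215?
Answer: 5018703/37840 ≈ 132.63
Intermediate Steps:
W = -176 (W = (-6*(-5) - 14)*(-11) = (30 - 14)*(-11) = 16*(-11) = -176)
-31113/W + 9492/P(-32, -36) = -31113/(-176) + 9492/(-215) = -31113*(-1/176) + 9492*(-1/215) = 31113/176 - 9492/215 = 5018703/37840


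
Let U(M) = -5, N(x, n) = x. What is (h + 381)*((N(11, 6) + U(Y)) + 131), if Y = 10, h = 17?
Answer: 54526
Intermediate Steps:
(h + 381)*((N(11, 6) + U(Y)) + 131) = (17 + 381)*((11 - 5) + 131) = 398*(6 + 131) = 398*137 = 54526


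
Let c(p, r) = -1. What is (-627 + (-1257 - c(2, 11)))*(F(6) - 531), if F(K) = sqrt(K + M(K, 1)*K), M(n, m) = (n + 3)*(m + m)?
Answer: 999873 - 1883*sqrt(114) ≈ 9.7977e+5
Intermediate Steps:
M(n, m) = 2*m*(3 + n) (M(n, m) = (3 + n)*(2*m) = 2*m*(3 + n))
F(K) = sqrt(K + K*(6 + 2*K)) (F(K) = sqrt(K + (2*1*(3 + K))*K) = sqrt(K + (6 + 2*K)*K) = sqrt(K + K*(6 + 2*K)))
(-627 + (-1257 - c(2, 11)))*(F(6) - 531) = (-627 + (-1257 - 1*(-1)))*(sqrt(6*(7 + 2*6)) - 531) = (-627 + (-1257 + 1))*(sqrt(6*(7 + 12)) - 531) = (-627 - 1256)*(sqrt(6*19) - 531) = -1883*(sqrt(114) - 531) = -1883*(-531 + sqrt(114)) = 999873 - 1883*sqrt(114)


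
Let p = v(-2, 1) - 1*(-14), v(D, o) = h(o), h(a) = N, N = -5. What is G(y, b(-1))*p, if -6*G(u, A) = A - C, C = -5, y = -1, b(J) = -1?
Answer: -6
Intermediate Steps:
h(a) = -5
v(D, o) = -5
G(u, A) = -5/6 - A/6 (G(u, A) = -(A - 1*(-5))/6 = -(A + 5)/6 = -(5 + A)/6 = -5/6 - A/6)
p = 9 (p = -5 - 1*(-14) = -5 + 14 = 9)
G(y, b(-1))*p = (-5/6 - 1/6*(-1))*9 = (-5/6 + 1/6)*9 = -2/3*9 = -6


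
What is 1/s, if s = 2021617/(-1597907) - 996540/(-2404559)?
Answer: -3842261658013/3268719110123 ≈ -1.1755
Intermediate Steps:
s = -3268719110123/3842261658013 (s = 2021617*(-1/1597907) - 996540*(-1/2404559) = -2021617/1597907 + 996540/2404559 = -3268719110123/3842261658013 ≈ -0.85073)
1/s = 1/(-3268719110123/3842261658013) = -3842261658013/3268719110123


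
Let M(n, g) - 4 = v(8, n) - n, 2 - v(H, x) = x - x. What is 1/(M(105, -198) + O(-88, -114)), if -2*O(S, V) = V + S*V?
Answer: -1/5058 ≈ -0.00019771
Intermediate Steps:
v(H, x) = 2 (v(H, x) = 2 - (x - x) = 2 - 1*0 = 2 + 0 = 2)
M(n, g) = 6 - n (M(n, g) = 4 + (2 - n) = 6 - n)
O(S, V) = -V/2 - S*V/2 (O(S, V) = -(V + S*V)/2 = -V/2 - S*V/2)
1/(M(105, -198) + O(-88, -114)) = 1/((6 - 1*105) - 1/2*(-114)*(1 - 88)) = 1/((6 - 105) - 1/2*(-114)*(-87)) = 1/(-99 - 4959) = 1/(-5058) = -1/5058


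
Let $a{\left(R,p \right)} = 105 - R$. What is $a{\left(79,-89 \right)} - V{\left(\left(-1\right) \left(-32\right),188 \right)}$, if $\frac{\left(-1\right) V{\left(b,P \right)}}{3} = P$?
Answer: $590$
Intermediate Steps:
$V{\left(b,P \right)} = - 3 P$
$a{\left(79,-89 \right)} - V{\left(\left(-1\right) \left(-32\right),188 \right)} = \left(105 - 79\right) - \left(-3\right) 188 = \left(105 - 79\right) - -564 = 26 + 564 = 590$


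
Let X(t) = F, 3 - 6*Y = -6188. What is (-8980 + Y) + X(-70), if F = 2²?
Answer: -47665/6 ≈ -7944.2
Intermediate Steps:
Y = 6191/6 (Y = ½ - ⅙*(-6188) = ½ + 3094/3 = 6191/6 ≈ 1031.8)
F = 4
X(t) = 4
(-8980 + Y) + X(-70) = (-8980 + 6191/6) + 4 = -47689/6 + 4 = -47665/6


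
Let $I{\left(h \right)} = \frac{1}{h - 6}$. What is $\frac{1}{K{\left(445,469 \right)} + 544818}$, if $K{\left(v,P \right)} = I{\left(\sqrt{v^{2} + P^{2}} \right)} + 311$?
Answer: $\frac{227836665556}{124200373661147497} - \frac{\sqrt{417986}}{124200373661147497} \approx 1.8344 \cdot 10^{-6}$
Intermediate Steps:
$I{\left(h \right)} = \frac{1}{-6 + h}$
$K{\left(v,P \right)} = 311 + \frac{1}{-6 + \sqrt{P^{2} + v^{2}}}$ ($K{\left(v,P \right)} = \frac{1}{-6 + \sqrt{v^{2} + P^{2}}} + 311 = \frac{1}{-6 + \sqrt{P^{2} + v^{2}}} + 311 = 311 + \frac{1}{-6 + \sqrt{P^{2} + v^{2}}}$)
$\frac{1}{K{\left(445,469 \right)} + 544818} = \frac{1}{\left(311 + \frac{1}{-6 + \sqrt{469^{2} + 445^{2}}}\right) + 544818} = \frac{1}{\left(311 + \frac{1}{-6 + \sqrt{219961 + 198025}}\right) + 544818} = \frac{1}{\left(311 + \frac{1}{-6 + \sqrt{417986}}\right) + 544818} = \frac{1}{545129 + \frac{1}{-6 + \sqrt{417986}}}$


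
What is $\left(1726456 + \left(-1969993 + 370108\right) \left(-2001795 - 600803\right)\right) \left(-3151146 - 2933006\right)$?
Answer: $-25333552447844232272$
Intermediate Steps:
$\left(1726456 + \left(-1969993 + 370108\right) \left(-2001795 - 600803\right)\right) \left(-3151146 - 2933006\right) = \left(1726456 - -4163857501230\right) \left(-6084152\right) = \left(1726456 + 4163857501230\right) \left(-6084152\right) = 4163859227686 \left(-6084152\right) = -25333552447844232272$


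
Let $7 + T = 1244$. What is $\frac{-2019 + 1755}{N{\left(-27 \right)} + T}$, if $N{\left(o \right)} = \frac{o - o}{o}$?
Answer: $- \frac{264}{1237} \approx -0.21342$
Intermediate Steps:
$T = 1237$ ($T = -7 + 1244 = 1237$)
$N{\left(o \right)} = 0$ ($N{\left(o \right)} = \frac{0}{o} = 0$)
$\frac{-2019 + 1755}{N{\left(-27 \right)} + T} = \frac{-2019 + 1755}{0 + 1237} = - \frac{264}{1237}$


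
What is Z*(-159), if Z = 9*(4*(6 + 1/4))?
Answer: -35775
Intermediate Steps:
Z = 225 (Z = 9*(4*(6 + 1/4)) = 9*(4*(25/4)) = 9*25 = 225)
Z*(-159) = 225*(-159) = -35775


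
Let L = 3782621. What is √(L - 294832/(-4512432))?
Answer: √300866762111030238/282027 ≈ 1944.9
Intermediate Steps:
√(L - 294832/(-4512432)) = √(3782621 - 294832/(-4512432)) = √(3782621 - 294832*(-1/4512432)) = √(3782621 + 18427/282027) = √(1066801271194/282027) = √300866762111030238/282027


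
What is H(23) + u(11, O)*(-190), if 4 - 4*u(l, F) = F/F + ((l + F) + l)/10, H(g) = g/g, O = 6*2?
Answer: 20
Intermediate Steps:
O = 12
H(g) = 1
u(l, F) = ¾ - l/20 - F/40 (u(l, F) = 1 - (F/F + ((l + F) + l)/10)/4 = 1 - (1 + ((F + l) + l)*(⅒))/4 = 1 - (1 + (F + 2*l)*(⅒))/4 = 1 - (1 + (l/5 + F/10))/4 = 1 - (1 + l/5 + F/10)/4 = 1 + (-¼ - l/20 - F/40) = ¾ - l/20 - F/40)
H(23) + u(11, O)*(-190) = 1 + (¾ - 1/20*11 - 1/40*12)*(-190) = 1 + (¾ - 11/20 - 3/10)*(-190) = 1 - ⅒*(-190) = 1 + 19 = 20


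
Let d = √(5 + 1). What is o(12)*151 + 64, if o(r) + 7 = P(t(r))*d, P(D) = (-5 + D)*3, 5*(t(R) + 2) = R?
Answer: -993 - 10419*√6/5 ≈ -6097.3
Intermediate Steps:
d = √6 ≈ 2.4495
t(R) = -2 + R/5
P(D) = -15 + 3*D
o(r) = -7 + √6*(-21 + 3*r/5) (o(r) = -7 + (-15 + 3*(-2 + r/5))*√6 = -7 + (-15 + (-6 + 3*r/5))*√6 = -7 + (-21 + 3*r/5)*√6 = -7 + √6*(-21 + 3*r/5))
o(12)*151 + 64 = (-7 + 3*√6*(-35 + 12)/5)*151 + 64 = (-7 + (⅗)*√6*(-23))*151 + 64 = (-7 - 69*√6/5)*151 + 64 = (-1057 - 10419*√6/5) + 64 = -993 - 10419*√6/5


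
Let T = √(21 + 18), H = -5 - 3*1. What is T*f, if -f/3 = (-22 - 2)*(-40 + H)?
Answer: -3456*√39 ≈ -21583.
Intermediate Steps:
H = -8 (H = -5 - 3 = -8)
T = √39 ≈ 6.2450
f = -3456 (f = -3*(-22 - 2)*(-40 - 8) = -(-72)*(-48) = -3*1152 = -3456)
T*f = √39*(-3456) = -3456*√39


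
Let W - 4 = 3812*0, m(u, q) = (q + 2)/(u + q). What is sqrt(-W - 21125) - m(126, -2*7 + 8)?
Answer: 1/30 + I*sqrt(21129) ≈ 0.033333 + 145.36*I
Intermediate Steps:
m(u, q) = (2 + q)/(q + u)
W = 4 (W = 4 + 3812*0 = 4 + 0 = 4)
sqrt(-W - 21125) - m(126, -2*7 + 8) = sqrt(-1*4 - 21125) - (2 + (-2*7 + 8))/((-2*7 + 8) + 126) = sqrt(-4 - 21125) - (2 + (-14 + 8))/((-14 + 8) + 126) = sqrt(-21129) - (2 - 6)/(-6 + 126) = I*sqrt(21129) - (-4)/120 = I*sqrt(21129) - 1*(-1/30) = I*sqrt(21129) + 1/30 = 1/30 + I*sqrt(21129)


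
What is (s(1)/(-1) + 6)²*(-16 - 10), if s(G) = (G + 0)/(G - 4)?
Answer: -9386/9 ≈ -1042.9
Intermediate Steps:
s(G) = G/(-4 + G)
(s(1)/(-1) + 6)²*(-16 - 10) = ((1/(-4 + 1))/(-1) + 6)²*(-16 - 10) = ((1/(-3))*(-1) + 6)²*(-26) = ((1*(-⅓))*(-1) + 6)²*(-26) = (-⅓*(-1) + 6)²*(-26) = (⅓ + 6)²*(-26) = (19/3)²*(-26) = (361/9)*(-26) = -9386/9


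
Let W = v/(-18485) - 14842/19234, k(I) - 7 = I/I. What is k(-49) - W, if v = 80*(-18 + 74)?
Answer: 320484661/35554049 ≈ 9.0140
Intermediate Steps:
k(I) = 8 (k(I) = 7 + I/I = 7 + 1 = 8)
v = 4480 (v = 80*56 = 4480)
W = -36052269/35554049 (W = 4480/(-18485) - 14842/19234 = 4480*(-1/18485) - 14842*1/19234 = -896/3697 - 7421/9617 = -36052269/35554049 ≈ -1.0140)
k(-49) - W = 8 - 1*(-36052269/35554049) = 8 + 36052269/35554049 = 320484661/35554049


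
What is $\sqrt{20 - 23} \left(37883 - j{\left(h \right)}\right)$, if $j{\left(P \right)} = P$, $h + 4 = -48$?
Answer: $37935 i \sqrt{3} \approx 65705.0 i$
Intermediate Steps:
$h = -52$ ($h = -4 - 48 = -52$)
$\sqrt{20 - 23} \left(37883 - j{\left(h \right)}\right) = \sqrt{20 - 23} \left(37883 - -52\right) = \sqrt{-3} \left(37883 + 52\right) = i \sqrt{3} \cdot 37935 = 37935 i \sqrt{3}$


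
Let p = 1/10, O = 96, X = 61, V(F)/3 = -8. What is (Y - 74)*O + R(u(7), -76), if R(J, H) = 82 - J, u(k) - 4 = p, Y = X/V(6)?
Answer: -72701/10 ≈ -7270.1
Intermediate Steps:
V(F) = -24 (V(F) = 3*(-8) = -24)
p = 1/10 ≈ 0.10000
Y = -61/24 (Y = 61/(-24) = 61*(-1/24) = -61/24 ≈ -2.5417)
u(k) = 41/10 (u(k) = 4 + 1/10 = 41/10)
(Y - 74)*O + R(u(7), -76) = (-61/24 - 74)*96 + (82 - 1*41/10) = -1837/24*96 + (82 - 41/10) = -7348 + 779/10 = -72701/10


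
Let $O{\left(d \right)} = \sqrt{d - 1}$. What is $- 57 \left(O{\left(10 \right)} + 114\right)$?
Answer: $-6669$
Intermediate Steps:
$O{\left(d \right)} = \sqrt{-1 + d}$
$- 57 \left(O{\left(10 \right)} + 114\right) = - 57 \left(\sqrt{-1 + 10} + 114\right) = - 57 \left(\sqrt{9} + 114\right) = - 57 \left(3 + 114\right) = \left(-57\right) 117 = -6669$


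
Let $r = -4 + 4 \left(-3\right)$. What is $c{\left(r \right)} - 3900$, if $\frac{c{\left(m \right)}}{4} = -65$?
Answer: $-4160$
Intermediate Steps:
$r = -16$ ($r = -4 - 12 = -16$)
$c{\left(m \right)} = -260$ ($c{\left(m \right)} = 4 \left(-65\right) = -260$)
$c{\left(r \right)} - 3900 = -260 - 3900 = -4160$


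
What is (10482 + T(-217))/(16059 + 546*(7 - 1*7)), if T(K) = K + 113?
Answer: 10378/16059 ≈ 0.64624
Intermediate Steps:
T(K) = 113 + K
(10482 + T(-217))/(16059 + 546*(7 - 1*7)) = (10482 + (113 - 217))/(16059 + 546*(7 - 1*7)) = (10482 - 104)/(16059 + 546*(7 - 7)) = 10378/(16059 + 546*0) = 10378/(16059 + 0) = 10378/16059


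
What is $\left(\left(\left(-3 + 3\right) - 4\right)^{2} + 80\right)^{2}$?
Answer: $9216$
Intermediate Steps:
$\left(\left(\left(-3 + 3\right) - 4\right)^{2} + 80\right)^{2} = \left(\left(0 - 4\right)^{2} + 80\right)^{2} = \left(\left(-4\right)^{2} + 80\right)^{2} = \left(16 + 80\right)^{2} = 96^{2} = 9216$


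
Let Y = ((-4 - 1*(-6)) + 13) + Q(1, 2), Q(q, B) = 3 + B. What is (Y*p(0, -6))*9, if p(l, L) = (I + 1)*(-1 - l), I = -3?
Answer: 360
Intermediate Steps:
p(l, L) = 2 + 2*l (p(l, L) = (-3 + 1)*(-1 - l) = -2*(-1 - l) = 2 + 2*l)
Y = 20 (Y = ((-4 - 1*(-6)) + 13) + (3 + 2) = ((-4 + 6) + 13) + 5 = (2 + 13) + 5 = 15 + 5 = 20)
(Y*p(0, -6))*9 = (20*(2 + 2*0))*9 = (20*(2 + 0))*9 = (20*2)*9 = 40*9 = 360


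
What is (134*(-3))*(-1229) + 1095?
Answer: 495153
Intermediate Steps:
(134*(-3))*(-1229) + 1095 = -402*(-1229) + 1095 = 494058 + 1095 = 495153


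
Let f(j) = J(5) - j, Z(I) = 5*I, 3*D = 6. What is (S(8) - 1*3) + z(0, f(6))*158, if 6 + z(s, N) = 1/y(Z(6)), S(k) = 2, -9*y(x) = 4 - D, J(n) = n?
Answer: -1660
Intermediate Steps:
D = 2 (D = (⅓)*6 = 2)
y(x) = -2/9 (y(x) = -(4 - 1*2)/9 = -(4 - 2)/9 = -⅑*2 = -2/9)
f(j) = 5 - j
z(s, N) = -21/2 (z(s, N) = -6 + 1/(-2/9) = -6 - 9/2 = -21/2)
(S(8) - 1*3) + z(0, f(6))*158 = (2 - 1*3) - 21/2*158 = (2 - 3) - 1659 = -1 - 1659 = -1660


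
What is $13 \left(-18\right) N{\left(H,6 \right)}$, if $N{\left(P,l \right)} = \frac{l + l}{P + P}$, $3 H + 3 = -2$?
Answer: $\frac{4212}{5} \approx 842.4$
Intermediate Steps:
$H = - \frac{5}{3}$ ($H = -1 + \frac{1}{3} \left(-2\right) = -1 - \frac{2}{3} = - \frac{5}{3} \approx -1.6667$)
$N{\left(P,l \right)} = \frac{l}{P}$ ($N{\left(P,l \right)} = \frac{2 l}{2 P} = 2 l \frac{1}{2 P} = \frac{l}{P}$)
$13 \left(-18\right) N{\left(H,6 \right)} = 13 \left(-18\right) \frac{6}{- \frac{5}{3}} = - 234 \cdot 6 \left(- \frac{3}{5}\right) = \left(-234\right) \left(- \frac{18}{5}\right) = \frac{4212}{5}$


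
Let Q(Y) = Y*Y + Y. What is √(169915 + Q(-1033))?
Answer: √1235971 ≈ 1111.7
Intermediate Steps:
Q(Y) = Y + Y² (Q(Y) = Y² + Y = Y + Y²)
√(169915 + Q(-1033)) = √(169915 - 1033*(1 - 1033)) = √(169915 - 1033*(-1032)) = √(169915 + 1066056) = √1235971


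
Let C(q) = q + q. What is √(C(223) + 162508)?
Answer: 3*√18106 ≈ 403.68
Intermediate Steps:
C(q) = 2*q
√(C(223) + 162508) = √(2*223 + 162508) = √(446 + 162508) = √162954 = 3*√18106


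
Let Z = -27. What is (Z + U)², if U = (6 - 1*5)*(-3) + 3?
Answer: 729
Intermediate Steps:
U = 0 (U = (6 - 5)*(-3) + 3 = 1*(-3) + 3 = -3 + 3 = 0)
(Z + U)² = (-27 + 0)² = (-27)² = 729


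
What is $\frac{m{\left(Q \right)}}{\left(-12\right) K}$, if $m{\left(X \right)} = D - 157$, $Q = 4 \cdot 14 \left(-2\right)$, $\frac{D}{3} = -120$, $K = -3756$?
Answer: $- \frac{517}{45072} \approx -0.011471$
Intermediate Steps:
$D = -360$ ($D = 3 \left(-120\right) = -360$)
$Q = -112$ ($Q = 4 \left(-28\right) = -112$)
$m{\left(X \right)} = -517$ ($m{\left(X \right)} = -360 - 157 = -517$)
$\frac{m{\left(Q \right)}}{\left(-12\right) K} = - \frac{517}{\left(-12\right) \left(-3756\right)} = - \frac{517}{45072}$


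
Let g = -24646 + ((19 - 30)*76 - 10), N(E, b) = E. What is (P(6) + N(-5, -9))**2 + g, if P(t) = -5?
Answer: -25392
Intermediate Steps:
g = -25492 (g = -24646 + (-11*76 - 10) = -24646 + (-836 - 10) = -24646 - 846 = -25492)
(P(6) + N(-5, -9))**2 + g = (-5 - 5)**2 - 25492 = (-10)**2 - 25492 = 100 - 25492 = -25392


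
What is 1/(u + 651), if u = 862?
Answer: 1/1513 ≈ 0.00066094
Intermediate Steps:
1/(u + 651) = 1/(862 + 651) = 1/1513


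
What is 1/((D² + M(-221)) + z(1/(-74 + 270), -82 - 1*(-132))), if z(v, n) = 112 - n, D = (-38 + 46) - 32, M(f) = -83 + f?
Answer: 1/334 ≈ 0.0029940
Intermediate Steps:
D = -24 (D = 8 - 32 = -24)
1/((D² + M(-221)) + z(1/(-74 + 270), -82 - 1*(-132))) = 1/(((-24)² + (-83 - 221)) + (112 - (-82 - 1*(-132)))) = 1/((576 - 304) + (112 - (-82 + 132))) = 1/(272 + (112 - 1*50)) = 1/(272 + (112 - 50)) = 1/(272 + 62) = 1/334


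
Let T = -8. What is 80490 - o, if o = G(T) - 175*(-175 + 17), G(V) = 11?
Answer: 52829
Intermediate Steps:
o = 27661 (o = 11 - 175*(-175 + 17) = 11 - 175*(-158) = 11 + 27650 = 27661)
80490 - o = 80490 - 1*27661 = 80490 - 27661 = 52829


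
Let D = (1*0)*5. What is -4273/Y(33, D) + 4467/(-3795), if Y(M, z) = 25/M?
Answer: -35682722/6325 ≈ -5641.5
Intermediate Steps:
D = 0 (D = 0*5 = 0)
-4273/Y(33, D) + 4467/(-3795) = -4273/(25/33) + 4467/(-3795) = -4273/(25*(1/33)) + 4467*(-1/3795) = -4273/25/33 - 1489/1265 = -4273*33/25 - 1489/1265 = -141009/25 - 1489/1265 = -35682722/6325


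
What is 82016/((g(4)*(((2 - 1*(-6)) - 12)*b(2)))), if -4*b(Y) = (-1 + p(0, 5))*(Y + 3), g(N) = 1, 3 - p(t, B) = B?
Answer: -82016/15 ≈ -5467.7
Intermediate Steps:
p(t, B) = 3 - B
b(Y) = 9/4 + 3*Y/4 (b(Y) = -(-1 + (3 - 1*5))*(Y + 3)/4 = -(-1 + (3 - 5))*(3 + Y)/4 = -(-1 - 2)*(3 + Y)/4 = -(-3)*(3 + Y)/4 = -(-9 - 3*Y)/4 = 9/4 + 3*Y/4)
82016/((g(4)*(((2 - 1*(-6)) - 12)*b(2)))) = 82016/((1*(((2 - 1*(-6)) - 12)*(9/4 + (3/4)*2)))) = 82016/((1*(((2 + 6) - 12)*(9/4 + 3/2)))) = 82016/((1*((8 - 12)*(15/4)))) = 82016/((1*(-4*15/4))) = 82016/((1*(-15))) = 82016/(-15) = 82016*(-1/15) = -82016/15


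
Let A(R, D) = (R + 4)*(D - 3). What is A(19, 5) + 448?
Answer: 494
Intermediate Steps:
A(R, D) = (-3 + D)*(4 + R) (A(R, D) = (4 + R)*(-3 + D) = (-3 + D)*(4 + R))
A(19, 5) + 448 = (-12 - 3*19 + 4*5 + 5*19) + 448 = (-12 - 57 + 20 + 95) + 448 = 46 + 448 = 494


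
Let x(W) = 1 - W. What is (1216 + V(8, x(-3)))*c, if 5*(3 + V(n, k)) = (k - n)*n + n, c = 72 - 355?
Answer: -1709603/5 ≈ -3.4192e+5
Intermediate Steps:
c = -283
V(n, k) = -3 + n/5 + n*(k - n)/5 (V(n, k) = -3 + ((k - n)*n + n)/5 = -3 + (n*(k - n) + n)/5 = -3 + (n + n*(k - n))/5 = -3 + (n/5 + n*(k - n)/5) = -3 + n/5 + n*(k - n)/5)
(1216 + V(8, x(-3)))*c = (1216 + (-3 - 1/5*8**2 + (1/5)*8 + (1/5)*(1 - 1*(-3))*8))*(-283) = (1216 + (-3 - 1/5*64 + 8/5 + (1/5)*(1 + 3)*8))*(-283) = (1216 + (-3 - 64/5 + 8/5 + (1/5)*4*8))*(-283) = (1216 + (-3 - 64/5 + 8/5 + 32/5))*(-283) = (1216 - 39/5)*(-283) = (6041/5)*(-283) = -1709603/5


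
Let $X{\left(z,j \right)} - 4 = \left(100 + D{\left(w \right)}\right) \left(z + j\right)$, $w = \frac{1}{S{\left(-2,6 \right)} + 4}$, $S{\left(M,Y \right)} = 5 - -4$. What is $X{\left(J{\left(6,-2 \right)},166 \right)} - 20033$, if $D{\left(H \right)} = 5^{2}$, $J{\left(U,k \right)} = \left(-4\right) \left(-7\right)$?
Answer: $4221$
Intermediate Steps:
$S{\left(M,Y \right)} = 9$ ($S{\left(M,Y \right)} = 5 + 4 = 9$)
$J{\left(U,k \right)} = 28$
$w = \frac{1}{13}$ ($w = \frac{1}{9 + 4} = \frac{1}{13} \approx 0.076923$)
$D{\left(H \right)} = 25$
$X{\left(z,j \right)} = 4 + 125 j + 125 z$ ($X{\left(z,j \right)} = 4 + \left(100 + 25\right) \left(z + j\right) = 4 + 125 \left(j + z\right) = 4 + \left(125 j + 125 z\right) = 4 + 125 j + 125 z$)
$X{\left(J{\left(6,-2 \right)},166 \right)} - 20033 = \left(4 + 125 \cdot 166 + 125 \cdot 28\right) - 20033 = \left(4 + 20750 + 3500\right) - 20033 = 24254 - 20033 = 4221$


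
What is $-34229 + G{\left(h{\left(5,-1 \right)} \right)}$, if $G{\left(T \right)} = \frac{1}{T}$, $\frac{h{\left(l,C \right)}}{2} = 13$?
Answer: $- \frac{889953}{26} \approx -34229.0$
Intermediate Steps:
$h{\left(l,C \right)} = 26$ ($h{\left(l,C \right)} = 2 \cdot 13 = 26$)
$-34229 + G{\left(h{\left(5,-1 \right)} \right)} = -34229 + \frac{1}{26} = - \frac{889953}{26}$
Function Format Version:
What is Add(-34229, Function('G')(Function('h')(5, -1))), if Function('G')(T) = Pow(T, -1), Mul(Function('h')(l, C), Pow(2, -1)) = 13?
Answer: Rational(-889953, 26) ≈ -34229.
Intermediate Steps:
Function('h')(l, C) = 26 (Function('h')(l, C) = Mul(2, 13) = 26)
Add(-34229, Function('G')(Function('h')(5, -1))) = Add(-34229, Pow(26, -1)) = Add(-34229, Rational(1, 26)) = Rational(-889953, 26)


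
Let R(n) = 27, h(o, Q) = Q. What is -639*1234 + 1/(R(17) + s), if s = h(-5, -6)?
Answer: -16559045/21 ≈ -7.8853e+5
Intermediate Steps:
s = -6
-639*1234 + 1/(R(17) + s) = -639*1234 + 1/(27 - 6) = -788526 + 1/21 = -16559045/21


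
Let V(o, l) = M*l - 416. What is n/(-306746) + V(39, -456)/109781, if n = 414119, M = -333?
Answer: 988762333/33674882626 ≈ 0.029362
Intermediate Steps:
V(o, l) = -416 - 333*l (V(o, l) = -333*l - 416 = -416 - 333*l)
n/(-306746) + V(39, -456)/109781 = 414119/(-306746) + (-416 - 333*(-456))/109781 = 414119*(-1/306746) + (-416 + 151848)*(1/109781) = -414119/306746 + 151432*(1/109781) = -414119/306746 + 151432/109781 = 988762333/33674882626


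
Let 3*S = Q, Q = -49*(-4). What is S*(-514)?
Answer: -100744/3 ≈ -33581.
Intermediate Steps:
Q = 196
S = 196/3 (S = (⅓)*196 = 196/3 ≈ 65.333)
S*(-514) = (196/3)*(-514) = -100744/3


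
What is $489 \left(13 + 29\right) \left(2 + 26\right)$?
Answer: $575064$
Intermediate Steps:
$489 \left(13 + 29\right) \left(2 + 26\right) = 489 \cdot 42 \cdot 28 = 489 \cdot 1176 = 575064$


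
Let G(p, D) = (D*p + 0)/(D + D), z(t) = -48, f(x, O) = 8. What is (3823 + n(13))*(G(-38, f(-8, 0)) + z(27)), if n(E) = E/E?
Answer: -256208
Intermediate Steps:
n(E) = 1
G(p, D) = p/2 (G(p, D) = (D*p)/((2*D)) = (D*p)*(1/(2*D)) = p/2)
(3823 + n(13))*(G(-38, f(-8, 0)) + z(27)) = (3823 + 1)*((1/2)*(-38) - 48) = 3824*(-19 - 48) = 3824*(-67) = -256208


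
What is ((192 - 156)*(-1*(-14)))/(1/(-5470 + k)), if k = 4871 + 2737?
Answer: 1077552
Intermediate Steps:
k = 7608
((192 - 156)*(-1*(-14)))/(1/(-5470 + k)) = ((192 - 156)*(-1*(-14)))/(1/(-5470 + 7608)) = (36*14)/(1/2138) = 504/(1/2138) = 504*2138 = 1077552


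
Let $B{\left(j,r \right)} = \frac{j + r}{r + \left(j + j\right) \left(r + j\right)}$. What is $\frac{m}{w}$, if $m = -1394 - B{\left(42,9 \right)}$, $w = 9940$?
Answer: $- \frac{1994831}{14224140} \approx -0.14024$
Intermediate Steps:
$B{\left(j,r \right)} = \frac{j + r}{r + 2 j \left(j + r\right)}$
$m = - \frac{1994831}{1431}$ ($m = -1394 - \frac{42 + 9}{9 + 2 \cdot 42^{2} + 2 \cdot 42 \cdot 9} = -1394 - \frac{1}{9 + 2 \cdot 1764 + 756} \cdot 51 = -1394 - \frac{1}{9 + 3528 + 756} \cdot 51 = -1394 - \frac{1}{4293} \cdot 51 = -1394 - \frac{17}{1431} = - \frac{1994831}{1431} \approx -1394.0$)
$\frac{m}{w} = - \frac{1994831}{1431 \cdot 9940} = \left(- \frac{1994831}{1431}\right) \frac{1}{9940} = - \frac{1994831}{14224140}$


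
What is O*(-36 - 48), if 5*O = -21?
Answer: 1764/5 ≈ 352.80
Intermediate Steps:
O = -21/5 (O = (⅕)*(-21) = -21/5 ≈ -4.2000)
O*(-36 - 48) = -21*(-36 - 48)/5 = -21/5*(-84) = 1764/5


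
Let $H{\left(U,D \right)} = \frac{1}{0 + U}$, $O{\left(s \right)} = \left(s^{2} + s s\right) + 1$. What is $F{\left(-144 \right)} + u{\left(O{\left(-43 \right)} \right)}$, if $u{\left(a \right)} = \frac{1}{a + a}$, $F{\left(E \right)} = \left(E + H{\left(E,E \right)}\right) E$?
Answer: $\frac{153412327}{7398} \approx 20737.0$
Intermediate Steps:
$O{\left(s \right)} = 1 + 2 s^{2}$ ($O{\left(s \right)} = \left(s^{2} + s^{2}\right) + 1 = 2 s^{2} + 1 = 1 + 2 s^{2}$)
$H{\left(U,D \right)} = \frac{1}{U}$
$F{\left(E \right)} = E \left(E + \frac{1}{E}\right)$ ($F{\left(E \right)} = \left(E + \frac{1}{E}\right) E = E \left(E + \frac{1}{E}\right)$)
$u{\left(a \right)} = \frac{1}{2 a}$
$F{\left(-144 \right)} + u{\left(O{\left(-43 \right)} \right)} = \left(1 + \left(-144\right)^{2}\right) + \frac{1}{2 \left(1 + 2 \left(-43\right)^{2}\right)} = \left(1 + 20736\right) + \frac{1}{2 \left(1 + 2 \cdot 1849\right)} = 20737 + \frac{1}{2 \left(1 + 3698\right)} = 20737 + \frac{1}{2 \cdot 3699} = 20737 + \frac{1}{2} \cdot \frac{1}{3699} = 20737 + \frac{1}{7398} = \frac{153412327}{7398}$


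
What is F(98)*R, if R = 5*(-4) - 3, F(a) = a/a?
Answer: -23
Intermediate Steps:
F(a) = 1
R = -23 (R = -20 - 3 = -23)
F(98)*R = 1*(-23) = -23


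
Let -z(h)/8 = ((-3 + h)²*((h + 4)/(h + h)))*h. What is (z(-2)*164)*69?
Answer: -2263200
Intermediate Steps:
z(h) = -4*(-3 + h)²*(4 + h) (z(h) = -8*(-3 + h)²*((h + 4)/(h + h))*h = -8*(-3 + h)²*((4 + h)/((2*h)))*h = -8*(-3 + h)²*((4 + h)*(1/(2*h)))*h = -8*(-3 + h)²*((4 + h)/(2*h))*h = -8*(-3 + h)²*(4 + h)/(2*h)*h = -4*(-3 + h)²*(4 + h))
(z(-2)*164)*69 = ((4*(-3 - 2)²*(-4 - 1*(-2)))*164)*69 = ((4*(-5)²*(-4 + 2))*164)*69 = ((4*25*(-2))*164)*69 = -200*164*69 = -32800*69 = -2263200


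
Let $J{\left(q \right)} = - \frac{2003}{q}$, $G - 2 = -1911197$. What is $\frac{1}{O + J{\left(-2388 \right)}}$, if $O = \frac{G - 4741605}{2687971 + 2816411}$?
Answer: $- \frac{243416004}{90029801} \approx -2.7037$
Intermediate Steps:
$G = -1911195$ ($G = 2 - 1911197 = -1911195$)
$O = - \frac{123200}{101933}$ ($O = \frac{-1911195 - 4741605}{2687971 + 2816411} = - \frac{6652800}{5504382} = \left(-6652800\right) \frac{1}{5504382} = - \frac{123200}{101933} \approx -1.2086$)
$\frac{1}{O + J{\left(-2388 \right)}} = \frac{1}{- \frac{123200}{101933} - \frac{2003}{-2388}} = \frac{1}{- \frac{123200}{101933} - - \frac{2003}{2388}} = \frac{1}{- \frac{123200}{101933} + \frac{2003}{2388}} = \frac{1}{- \frac{90029801}{243416004}} = - \frac{243416004}{90029801}$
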